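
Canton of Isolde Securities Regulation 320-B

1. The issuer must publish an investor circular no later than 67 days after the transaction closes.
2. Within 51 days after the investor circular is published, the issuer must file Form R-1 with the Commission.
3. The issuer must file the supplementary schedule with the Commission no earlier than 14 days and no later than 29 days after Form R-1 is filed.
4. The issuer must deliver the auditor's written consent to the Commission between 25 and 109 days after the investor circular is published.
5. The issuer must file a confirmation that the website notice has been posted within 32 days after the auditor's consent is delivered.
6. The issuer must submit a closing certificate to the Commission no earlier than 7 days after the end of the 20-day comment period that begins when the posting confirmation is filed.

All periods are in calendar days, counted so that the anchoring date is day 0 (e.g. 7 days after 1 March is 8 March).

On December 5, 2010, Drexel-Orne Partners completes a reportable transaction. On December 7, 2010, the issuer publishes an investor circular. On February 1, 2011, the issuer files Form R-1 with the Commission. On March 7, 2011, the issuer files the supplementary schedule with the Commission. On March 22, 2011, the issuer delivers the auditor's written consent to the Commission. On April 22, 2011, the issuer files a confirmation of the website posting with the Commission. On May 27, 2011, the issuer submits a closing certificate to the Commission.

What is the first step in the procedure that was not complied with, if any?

Step 2

Step 1: 67 days after December 5, 2010 (when the transaction closes) is February 10, 2011; completed December 7, 2010, before the deadline.
Step 2: 51 days after December 7, 2010 (when the investor circular is published) is January 27, 2011; February 1, 2011 misses that deadline by 5 days.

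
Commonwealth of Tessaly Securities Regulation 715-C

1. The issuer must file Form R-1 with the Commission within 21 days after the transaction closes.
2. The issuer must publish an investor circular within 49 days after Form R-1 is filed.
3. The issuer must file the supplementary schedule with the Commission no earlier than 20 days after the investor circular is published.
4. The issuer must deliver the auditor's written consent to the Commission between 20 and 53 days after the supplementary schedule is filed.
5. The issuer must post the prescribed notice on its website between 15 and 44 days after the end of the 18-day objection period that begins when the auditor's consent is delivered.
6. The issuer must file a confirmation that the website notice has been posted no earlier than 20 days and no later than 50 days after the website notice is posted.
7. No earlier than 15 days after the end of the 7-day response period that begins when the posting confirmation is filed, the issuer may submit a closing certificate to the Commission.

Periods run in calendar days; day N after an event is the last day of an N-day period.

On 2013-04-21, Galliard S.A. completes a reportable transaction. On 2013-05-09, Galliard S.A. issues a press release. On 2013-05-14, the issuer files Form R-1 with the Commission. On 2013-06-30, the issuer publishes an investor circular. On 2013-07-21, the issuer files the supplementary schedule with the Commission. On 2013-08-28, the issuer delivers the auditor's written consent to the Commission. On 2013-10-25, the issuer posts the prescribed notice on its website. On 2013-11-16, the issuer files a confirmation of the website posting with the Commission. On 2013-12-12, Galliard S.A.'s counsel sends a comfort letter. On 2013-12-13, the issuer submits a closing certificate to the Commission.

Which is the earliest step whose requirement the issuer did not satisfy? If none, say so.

Step 1

(1) due by 2013-04-21 + 21 days = 2013-05-12; 2013-05-14 misses that deadline by 2 days.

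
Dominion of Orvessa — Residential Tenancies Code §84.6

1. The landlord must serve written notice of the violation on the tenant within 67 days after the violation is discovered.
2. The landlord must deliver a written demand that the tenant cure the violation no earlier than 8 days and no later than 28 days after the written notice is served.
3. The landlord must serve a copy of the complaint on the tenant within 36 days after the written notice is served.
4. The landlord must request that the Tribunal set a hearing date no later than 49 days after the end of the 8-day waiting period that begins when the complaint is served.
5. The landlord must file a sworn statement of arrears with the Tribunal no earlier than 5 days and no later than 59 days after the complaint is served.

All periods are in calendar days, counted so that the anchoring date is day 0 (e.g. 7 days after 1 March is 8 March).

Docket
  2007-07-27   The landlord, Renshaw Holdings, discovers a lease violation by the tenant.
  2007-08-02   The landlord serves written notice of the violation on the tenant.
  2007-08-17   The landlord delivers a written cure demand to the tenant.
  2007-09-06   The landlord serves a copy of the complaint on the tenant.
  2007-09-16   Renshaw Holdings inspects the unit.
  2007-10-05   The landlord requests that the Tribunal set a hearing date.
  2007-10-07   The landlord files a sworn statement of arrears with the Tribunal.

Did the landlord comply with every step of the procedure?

Yes

(1) due by 2007-07-27 + 67 days = 2007-10-02; 2007-08-02 is within that limit.
(2) the permitted window runs from 2007-08-02 + 8 = 2007-08-10 to 2007-08-02 + 28 = 2007-08-30; done 2007-08-17, which is between those dates.
(3) due by 2007-08-02 + 36 days = 2007-09-07; 2007-09-06 is within that limit.
(4) due by 2007-09-14 + 49 days = 2007-11-02; 2007-10-05 is within that limit.
(5) the permitted window runs from 2007-09-06 + 5 = 2007-09-11 to 2007-09-06 + 59 = 2007-11-04; done 2007-10-07, which is between those dates.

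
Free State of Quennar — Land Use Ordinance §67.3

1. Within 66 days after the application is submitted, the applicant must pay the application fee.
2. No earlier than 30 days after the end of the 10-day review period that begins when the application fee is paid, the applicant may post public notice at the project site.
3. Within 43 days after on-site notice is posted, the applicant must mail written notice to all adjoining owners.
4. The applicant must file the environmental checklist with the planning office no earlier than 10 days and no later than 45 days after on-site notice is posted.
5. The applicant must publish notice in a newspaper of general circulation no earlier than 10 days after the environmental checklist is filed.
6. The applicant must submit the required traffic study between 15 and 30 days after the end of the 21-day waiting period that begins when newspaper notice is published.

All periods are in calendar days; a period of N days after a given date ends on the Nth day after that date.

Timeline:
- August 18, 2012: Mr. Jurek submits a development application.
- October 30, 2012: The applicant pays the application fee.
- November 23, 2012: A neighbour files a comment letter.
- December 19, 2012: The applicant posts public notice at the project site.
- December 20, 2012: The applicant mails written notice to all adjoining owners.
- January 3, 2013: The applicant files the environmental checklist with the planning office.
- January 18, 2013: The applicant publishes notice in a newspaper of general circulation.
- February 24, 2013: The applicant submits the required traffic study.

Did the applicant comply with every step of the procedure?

Step 1 — counting 66 days from August 18, 2012 (when the application is submitted) gives a deadline of October 23, 2012; done October 30, 2012 — 7 days late.
No need to go further; step 1 was not satisfied.

No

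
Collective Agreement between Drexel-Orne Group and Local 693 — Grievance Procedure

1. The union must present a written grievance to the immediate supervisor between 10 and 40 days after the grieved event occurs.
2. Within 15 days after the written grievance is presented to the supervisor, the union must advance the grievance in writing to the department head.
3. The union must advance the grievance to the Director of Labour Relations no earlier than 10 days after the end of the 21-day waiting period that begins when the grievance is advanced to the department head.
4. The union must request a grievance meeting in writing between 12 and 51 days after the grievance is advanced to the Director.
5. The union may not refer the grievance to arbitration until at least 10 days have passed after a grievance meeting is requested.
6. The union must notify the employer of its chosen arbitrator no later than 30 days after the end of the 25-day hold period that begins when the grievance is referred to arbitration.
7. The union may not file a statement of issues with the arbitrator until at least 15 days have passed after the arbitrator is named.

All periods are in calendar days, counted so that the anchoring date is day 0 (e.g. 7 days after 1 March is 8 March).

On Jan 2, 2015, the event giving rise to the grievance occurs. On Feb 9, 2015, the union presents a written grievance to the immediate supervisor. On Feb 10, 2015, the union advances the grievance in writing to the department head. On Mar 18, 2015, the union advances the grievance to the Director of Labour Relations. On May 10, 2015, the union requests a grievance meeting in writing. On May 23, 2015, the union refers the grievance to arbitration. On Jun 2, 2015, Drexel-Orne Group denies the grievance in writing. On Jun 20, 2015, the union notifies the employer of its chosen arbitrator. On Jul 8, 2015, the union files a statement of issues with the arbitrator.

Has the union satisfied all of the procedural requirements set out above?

Step 1: the window is 10–40 days after Jan 2, 2015 (when the grieved event occurs), so Jan 12, 2015 through Feb 11, 2015; Feb 9, 2015 falls inside that range.
Step 2: 15 days after Feb 9, 2015 (when the written grievance is presented to the supervisor) is Feb 24, 2015; completed Feb 10, 2015, before the deadline.
Step 3: the earliest permitted date is 10 days after Mar 3, 2015 (end of the 21-day waiting period, which began when the grievance is advanced to the department head on Feb 10, 2015), i.e. Mar 13, 2015; Mar 18, 2015 is on or after that date.
Step 4: the window is 12–51 days after Mar 18, 2015 (when the grievance is advanced to the Director), so Mar 30, 2015 through May 8, 2015; May 10, 2015 is 2 days past the end of the window.
Later steps need not be reached.

No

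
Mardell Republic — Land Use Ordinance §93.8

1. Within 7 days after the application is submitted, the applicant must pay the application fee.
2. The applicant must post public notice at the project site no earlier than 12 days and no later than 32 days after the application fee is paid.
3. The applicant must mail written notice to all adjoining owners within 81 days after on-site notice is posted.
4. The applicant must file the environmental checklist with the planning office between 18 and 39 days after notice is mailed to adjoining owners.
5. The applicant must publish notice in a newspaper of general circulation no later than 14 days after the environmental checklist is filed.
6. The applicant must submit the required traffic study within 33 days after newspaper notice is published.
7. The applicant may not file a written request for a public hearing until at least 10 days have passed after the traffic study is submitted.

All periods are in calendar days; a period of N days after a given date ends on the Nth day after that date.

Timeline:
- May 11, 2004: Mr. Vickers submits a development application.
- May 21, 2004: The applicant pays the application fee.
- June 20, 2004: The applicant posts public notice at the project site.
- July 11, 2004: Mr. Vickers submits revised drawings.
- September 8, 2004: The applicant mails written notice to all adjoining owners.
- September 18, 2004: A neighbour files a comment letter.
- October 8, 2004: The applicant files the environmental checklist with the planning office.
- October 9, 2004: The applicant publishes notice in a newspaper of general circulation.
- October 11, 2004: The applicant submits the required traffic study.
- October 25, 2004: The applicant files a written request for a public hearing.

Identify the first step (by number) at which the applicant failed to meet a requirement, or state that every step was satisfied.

Step 1 — counting 7 days from May 11, 2004 (when the application is submitted) gives a deadline of May 18, 2004; not done until May 21, 2004, 3 days after the deadline.

Step 1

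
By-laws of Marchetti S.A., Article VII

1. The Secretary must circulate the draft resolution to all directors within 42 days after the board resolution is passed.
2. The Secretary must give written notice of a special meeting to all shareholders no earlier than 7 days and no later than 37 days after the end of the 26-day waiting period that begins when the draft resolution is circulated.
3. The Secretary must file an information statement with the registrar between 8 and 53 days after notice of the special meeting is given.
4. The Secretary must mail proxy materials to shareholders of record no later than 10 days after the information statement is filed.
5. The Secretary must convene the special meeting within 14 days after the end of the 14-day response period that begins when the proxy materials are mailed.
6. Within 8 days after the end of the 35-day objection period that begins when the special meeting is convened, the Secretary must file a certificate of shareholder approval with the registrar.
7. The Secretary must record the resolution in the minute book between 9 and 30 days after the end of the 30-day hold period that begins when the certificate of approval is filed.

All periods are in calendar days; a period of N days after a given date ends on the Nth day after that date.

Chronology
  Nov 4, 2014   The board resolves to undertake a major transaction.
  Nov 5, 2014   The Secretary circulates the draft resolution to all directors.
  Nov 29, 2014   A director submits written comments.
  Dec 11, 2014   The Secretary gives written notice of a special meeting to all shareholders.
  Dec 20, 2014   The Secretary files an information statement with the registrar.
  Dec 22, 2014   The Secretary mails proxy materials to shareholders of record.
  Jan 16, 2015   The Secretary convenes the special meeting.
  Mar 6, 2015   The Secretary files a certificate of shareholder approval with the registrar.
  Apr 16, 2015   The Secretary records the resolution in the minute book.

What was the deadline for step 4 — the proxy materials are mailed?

Dec 30, 2014

Step 4 runs from Dec 20, 2014, when the information statement is filed. 10 days after Dec 20, 2014 is Dec 30, 2014.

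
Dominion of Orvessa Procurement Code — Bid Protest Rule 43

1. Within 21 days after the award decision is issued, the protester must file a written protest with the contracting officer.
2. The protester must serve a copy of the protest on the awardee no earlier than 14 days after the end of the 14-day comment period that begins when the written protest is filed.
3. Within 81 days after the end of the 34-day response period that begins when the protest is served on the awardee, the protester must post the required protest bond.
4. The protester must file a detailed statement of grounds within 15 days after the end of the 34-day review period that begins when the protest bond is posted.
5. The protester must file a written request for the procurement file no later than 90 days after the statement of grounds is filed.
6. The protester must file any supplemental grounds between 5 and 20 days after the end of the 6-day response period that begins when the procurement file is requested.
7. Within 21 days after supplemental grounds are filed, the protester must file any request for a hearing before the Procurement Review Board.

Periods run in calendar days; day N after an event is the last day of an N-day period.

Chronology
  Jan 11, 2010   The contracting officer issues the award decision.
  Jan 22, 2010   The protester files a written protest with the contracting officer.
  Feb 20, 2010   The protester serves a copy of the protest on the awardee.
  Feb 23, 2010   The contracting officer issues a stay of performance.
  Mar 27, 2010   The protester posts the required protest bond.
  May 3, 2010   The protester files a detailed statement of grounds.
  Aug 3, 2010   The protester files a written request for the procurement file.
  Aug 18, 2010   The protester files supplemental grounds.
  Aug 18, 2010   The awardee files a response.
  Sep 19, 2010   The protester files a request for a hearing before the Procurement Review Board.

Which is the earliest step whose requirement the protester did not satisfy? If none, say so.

Step 5

Step 1 — counting 21 days from Jan 11, 2010 (when the award decision is issued) gives a deadline of Feb 1, 2010; done Jan 22, 2010 — timely.
Step 2 — must wait 14 days from Feb 5, 2010 (end of the 14-day comment period, which began when the written protest is filed on Jan 22, 2010), so not before Feb 19, 2010; done Feb 20, 2010 — permitted.
Step 3 — counting 81 days from Mar 26, 2010 (end of the 34-day response period, which began when the protest is served on the awardee on Feb 20, 2010) gives a deadline of Jun 15, 2010; completed Mar 27, 2010, before the deadline.
Step 4 — counting 15 days from Apr 30, 2010 (end of the 34-day review period, which began when the protest bond is posted on Mar 27, 2010) gives a deadline of May 15, 2010; May 3, 2010 is within that limit.
Step 5 — counting 90 days from May 3, 2010 (when the statement of grounds is filed) gives a deadline of Aug 1, 2010; not done until Aug 3, 2010, 2 days after the deadline.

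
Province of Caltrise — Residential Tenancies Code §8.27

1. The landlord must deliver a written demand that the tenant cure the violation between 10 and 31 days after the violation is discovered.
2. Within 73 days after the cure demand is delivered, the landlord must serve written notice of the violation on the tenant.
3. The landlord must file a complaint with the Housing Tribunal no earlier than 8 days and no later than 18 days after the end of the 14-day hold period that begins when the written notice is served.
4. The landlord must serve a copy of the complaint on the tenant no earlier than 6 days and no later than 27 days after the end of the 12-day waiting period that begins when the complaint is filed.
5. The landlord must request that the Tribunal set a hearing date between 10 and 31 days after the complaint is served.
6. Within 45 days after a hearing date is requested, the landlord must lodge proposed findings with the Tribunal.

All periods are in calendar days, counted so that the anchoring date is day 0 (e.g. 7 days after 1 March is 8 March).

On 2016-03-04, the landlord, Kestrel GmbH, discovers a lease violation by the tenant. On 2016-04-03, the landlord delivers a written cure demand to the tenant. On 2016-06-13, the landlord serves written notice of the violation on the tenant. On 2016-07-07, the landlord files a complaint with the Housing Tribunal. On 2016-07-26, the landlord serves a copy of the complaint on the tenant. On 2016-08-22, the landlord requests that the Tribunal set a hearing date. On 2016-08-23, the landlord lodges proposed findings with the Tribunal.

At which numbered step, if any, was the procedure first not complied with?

None — every step was satisfied

(1) the permitted window runs from 2016-03-04 + 10 = 2016-03-14 to 2016-03-04 + 31 = 2016-04-04; 2016-04-03 falls inside that range.
(2) due by 2016-04-03 + 73 days = 2016-06-15; completed 2016-06-13, before the deadline.
(3) the permitted window runs from 2016-06-27 + 8 = 2016-07-05 to 2016-06-27 + 18 = 2016-07-15; done 2016-07-07, which is between those dates.
(4) the permitted window runs from 2016-07-19 + 6 = 2016-07-25 to 2016-07-19 + 27 = 2016-08-15; 2016-07-26 falls inside that range.
(5) the permitted window runs from 2016-07-26 + 10 = 2016-08-05 to 2016-07-26 + 31 = 2016-08-26; done 2016-08-22 — within the window.
(6) due by 2016-08-22 + 45 days = 2016-10-06; 2016-08-23 is within that limit.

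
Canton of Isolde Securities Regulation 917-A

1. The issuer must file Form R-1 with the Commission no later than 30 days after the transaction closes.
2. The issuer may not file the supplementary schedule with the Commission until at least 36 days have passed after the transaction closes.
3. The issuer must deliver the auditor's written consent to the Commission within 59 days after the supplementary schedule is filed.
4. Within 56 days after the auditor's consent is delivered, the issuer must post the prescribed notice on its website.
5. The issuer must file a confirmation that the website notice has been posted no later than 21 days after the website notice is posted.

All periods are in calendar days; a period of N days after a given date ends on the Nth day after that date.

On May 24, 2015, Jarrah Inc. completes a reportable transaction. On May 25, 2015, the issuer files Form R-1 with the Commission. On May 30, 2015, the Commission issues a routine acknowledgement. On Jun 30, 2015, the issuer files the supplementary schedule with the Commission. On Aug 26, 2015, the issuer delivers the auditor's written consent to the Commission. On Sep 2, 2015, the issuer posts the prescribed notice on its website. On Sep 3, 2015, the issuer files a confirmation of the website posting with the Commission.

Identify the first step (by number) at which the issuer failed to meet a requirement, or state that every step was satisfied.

Step 1 — counting 30 days from May 24, 2015 (when the transaction closes) gives a deadline of Jun 23, 2015; done May 25, 2015 — timely.
Step 2 — must wait 36 days from May 24, 2015 (when the transaction closes), so not before Jun 29, 2015; Jun 30, 2015 is on or after that date.
Step 3 — counting 59 days from Jun 30, 2015 (when the supplementary schedule is filed) gives a deadline of Aug 28, 2015; done Aug 26, 2015 — timely.
Step 4 — counting 56 days from Aug 26, 2015 (when the auditor's consent is delivered) gives a deadline of Oct 21, 2015; completed Sep 2, 2015, before the deadline.
Step 5 — counting 21 days from Sep 2, 2015 (when the website notice is posted) gives a deadline of Sep 23, 2015; Sep 3, 2015 is within that limit.

None — every step was satisfied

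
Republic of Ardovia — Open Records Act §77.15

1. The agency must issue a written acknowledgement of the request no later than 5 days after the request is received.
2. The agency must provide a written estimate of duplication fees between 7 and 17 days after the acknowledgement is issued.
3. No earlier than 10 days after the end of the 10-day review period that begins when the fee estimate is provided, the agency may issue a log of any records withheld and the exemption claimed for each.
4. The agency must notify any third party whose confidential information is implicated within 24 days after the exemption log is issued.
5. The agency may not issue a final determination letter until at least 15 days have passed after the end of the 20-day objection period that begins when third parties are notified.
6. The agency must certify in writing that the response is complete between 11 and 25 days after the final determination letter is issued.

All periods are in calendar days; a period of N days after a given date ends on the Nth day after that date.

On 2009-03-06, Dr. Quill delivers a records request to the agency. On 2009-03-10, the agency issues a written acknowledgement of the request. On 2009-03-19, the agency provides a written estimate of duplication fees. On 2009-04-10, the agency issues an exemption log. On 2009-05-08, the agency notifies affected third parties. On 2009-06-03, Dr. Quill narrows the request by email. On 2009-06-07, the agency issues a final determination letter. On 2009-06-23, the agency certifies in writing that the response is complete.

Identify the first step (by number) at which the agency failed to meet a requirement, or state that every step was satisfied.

Step 1: 5 days after 2009-03-06 (when the request is received) is 2009-03-11; completed 2009-03-10, before the deadline.
Step 2: the window is 7–17 days after 2009-03-10 (when the acknowledgement is issued), so 2009-03-17 through 2009-03-27; 2009-03-19 falls inside that range.
Step 3: the earliest permitted date is 10 days after 2009-03-29 (end of the 10-day review period, which began when the fee estimate is provided on 2009-03-19), i.e. 2009-04-08; done 2009-04-10, after the minimum wait.
Step 4: 24 days after 2009-04-10 (when the exemption log is issued) is 2009-05-04; 2009-05-08 misses that deadline by 4 days.
No need to go further; step 4 was not satisfied.

Step 4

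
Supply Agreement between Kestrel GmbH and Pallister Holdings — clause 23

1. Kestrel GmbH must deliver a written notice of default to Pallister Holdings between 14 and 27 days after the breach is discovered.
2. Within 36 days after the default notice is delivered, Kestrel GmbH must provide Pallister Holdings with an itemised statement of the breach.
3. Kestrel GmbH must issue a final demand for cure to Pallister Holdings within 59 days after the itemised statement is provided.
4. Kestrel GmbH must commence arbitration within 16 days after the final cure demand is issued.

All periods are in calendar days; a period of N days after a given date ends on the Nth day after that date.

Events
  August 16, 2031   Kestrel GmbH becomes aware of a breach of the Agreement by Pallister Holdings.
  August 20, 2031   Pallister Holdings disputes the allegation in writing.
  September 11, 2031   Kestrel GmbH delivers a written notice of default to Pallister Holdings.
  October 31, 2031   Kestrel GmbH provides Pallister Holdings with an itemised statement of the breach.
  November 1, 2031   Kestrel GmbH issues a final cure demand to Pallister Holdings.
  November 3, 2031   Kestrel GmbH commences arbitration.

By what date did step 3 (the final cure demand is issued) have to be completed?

December 29, 2031

Step 3 runs from October 31, 2031, when the itemised statement is provided. 59 days after October 31, 2031 is December 29, 2031.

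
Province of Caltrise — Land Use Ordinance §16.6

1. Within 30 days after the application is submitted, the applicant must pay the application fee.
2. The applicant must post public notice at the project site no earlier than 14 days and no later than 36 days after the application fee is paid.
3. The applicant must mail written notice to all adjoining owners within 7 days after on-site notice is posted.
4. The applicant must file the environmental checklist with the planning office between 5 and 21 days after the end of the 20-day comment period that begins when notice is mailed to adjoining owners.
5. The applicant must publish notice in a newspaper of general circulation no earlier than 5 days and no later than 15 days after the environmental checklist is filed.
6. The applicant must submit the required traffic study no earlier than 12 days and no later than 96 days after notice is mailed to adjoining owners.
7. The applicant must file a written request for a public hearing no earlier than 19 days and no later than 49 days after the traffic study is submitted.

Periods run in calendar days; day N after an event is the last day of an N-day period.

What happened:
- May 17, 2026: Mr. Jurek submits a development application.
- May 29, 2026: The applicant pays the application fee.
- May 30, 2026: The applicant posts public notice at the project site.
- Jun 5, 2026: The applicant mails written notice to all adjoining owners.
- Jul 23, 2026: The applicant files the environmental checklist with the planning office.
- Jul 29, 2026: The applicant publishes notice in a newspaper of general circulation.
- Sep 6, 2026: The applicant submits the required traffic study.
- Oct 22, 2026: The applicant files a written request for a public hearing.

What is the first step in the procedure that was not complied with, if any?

Step 2

Step 1: 30 days after May 17, 2026 (when the application is submitted) is Jun 16, 2026; May 29, 2026 is within that limit.
Step 2: the window is 14–36 days after May 29, 2026 (when the application fee is paid), so Jun 12, 2026 through Jul 4, 2026; done May 30, 2026 — 13 days before the window opened.
No need to go further; step 2 was not satisfied.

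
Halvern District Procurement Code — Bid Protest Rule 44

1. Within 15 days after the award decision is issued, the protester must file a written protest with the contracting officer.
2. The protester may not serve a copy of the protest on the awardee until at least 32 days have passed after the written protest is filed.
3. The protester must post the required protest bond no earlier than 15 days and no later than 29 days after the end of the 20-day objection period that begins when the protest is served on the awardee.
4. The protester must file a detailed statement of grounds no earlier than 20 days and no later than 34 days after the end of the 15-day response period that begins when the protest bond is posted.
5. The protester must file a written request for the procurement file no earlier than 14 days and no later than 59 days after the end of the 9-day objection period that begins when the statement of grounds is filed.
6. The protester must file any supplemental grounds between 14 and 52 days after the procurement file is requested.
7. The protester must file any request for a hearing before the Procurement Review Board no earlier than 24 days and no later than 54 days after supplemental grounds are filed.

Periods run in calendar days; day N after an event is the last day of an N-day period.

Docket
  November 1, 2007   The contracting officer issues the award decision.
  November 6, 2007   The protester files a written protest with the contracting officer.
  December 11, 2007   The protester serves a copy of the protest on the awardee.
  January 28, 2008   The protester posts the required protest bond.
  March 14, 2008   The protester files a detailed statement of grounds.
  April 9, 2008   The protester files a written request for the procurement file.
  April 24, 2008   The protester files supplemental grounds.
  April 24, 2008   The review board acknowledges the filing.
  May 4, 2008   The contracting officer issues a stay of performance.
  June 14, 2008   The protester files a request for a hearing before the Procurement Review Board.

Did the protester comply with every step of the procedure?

Yes

(1) due by November 1, 2007 + 15 days = November 16, 2007; November 6, 2007 is within that limit.
(2) permitted from November 6, 2007 + 32 days = December 8, 2007 onward; December 11, 2007 is on or after that date.
(3) the permitted window runs from December 31, 2007 + 15 = January 15, 2008 to December 31, 2007 + 29 = January 29, 2008; January 28, 2008 falls inside that range.
(4) the permitted window runs from February 12, 2008 + 20 = March 3, 2008 to February 12, 2008 + 34 = March 17, 2008; March 14, 2008 falls inside that range.
(5) the permitted window runs from March 23, 2008 + 14 = April 6, 2008 to March 23, 2008 + 59 = May 21, 2008; done April 9, 2008 — within the window.
(6) the permitted window runs from April 9, 2008 + 14 = April 23, 2008 to April 9, 2008 + 52 = May 31, 2008; April 24, 2008 falls inside that range.
(7) the permitted window runs from April 24, 2008 + 24 = May 18, 2008 to April 24, 2008 + 54 = June 17, 2008; done June 14, 2008, which is between those dates.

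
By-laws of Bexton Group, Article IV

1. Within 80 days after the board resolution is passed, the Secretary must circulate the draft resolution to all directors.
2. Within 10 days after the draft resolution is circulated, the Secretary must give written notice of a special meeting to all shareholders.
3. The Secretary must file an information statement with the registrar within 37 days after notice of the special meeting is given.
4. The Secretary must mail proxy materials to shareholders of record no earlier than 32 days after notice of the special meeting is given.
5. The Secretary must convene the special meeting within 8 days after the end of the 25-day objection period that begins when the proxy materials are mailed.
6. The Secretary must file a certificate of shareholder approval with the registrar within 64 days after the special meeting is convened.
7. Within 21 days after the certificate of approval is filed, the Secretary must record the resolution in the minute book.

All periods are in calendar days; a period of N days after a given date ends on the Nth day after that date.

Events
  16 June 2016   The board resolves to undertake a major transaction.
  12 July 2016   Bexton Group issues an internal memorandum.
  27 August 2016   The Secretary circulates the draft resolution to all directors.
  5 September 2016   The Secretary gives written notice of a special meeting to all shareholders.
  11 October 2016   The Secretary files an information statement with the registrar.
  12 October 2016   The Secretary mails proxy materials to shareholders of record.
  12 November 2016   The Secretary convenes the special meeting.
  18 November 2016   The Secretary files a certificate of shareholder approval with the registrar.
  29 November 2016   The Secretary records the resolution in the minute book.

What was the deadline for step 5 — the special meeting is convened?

14 November 2016

The proxy materials are mailed on 12 October 2016; the 25-day objection period therefore ends 6 November 2016, and step 5 runs from that date. 8 days after 6 November 2016 is 14 November 2016.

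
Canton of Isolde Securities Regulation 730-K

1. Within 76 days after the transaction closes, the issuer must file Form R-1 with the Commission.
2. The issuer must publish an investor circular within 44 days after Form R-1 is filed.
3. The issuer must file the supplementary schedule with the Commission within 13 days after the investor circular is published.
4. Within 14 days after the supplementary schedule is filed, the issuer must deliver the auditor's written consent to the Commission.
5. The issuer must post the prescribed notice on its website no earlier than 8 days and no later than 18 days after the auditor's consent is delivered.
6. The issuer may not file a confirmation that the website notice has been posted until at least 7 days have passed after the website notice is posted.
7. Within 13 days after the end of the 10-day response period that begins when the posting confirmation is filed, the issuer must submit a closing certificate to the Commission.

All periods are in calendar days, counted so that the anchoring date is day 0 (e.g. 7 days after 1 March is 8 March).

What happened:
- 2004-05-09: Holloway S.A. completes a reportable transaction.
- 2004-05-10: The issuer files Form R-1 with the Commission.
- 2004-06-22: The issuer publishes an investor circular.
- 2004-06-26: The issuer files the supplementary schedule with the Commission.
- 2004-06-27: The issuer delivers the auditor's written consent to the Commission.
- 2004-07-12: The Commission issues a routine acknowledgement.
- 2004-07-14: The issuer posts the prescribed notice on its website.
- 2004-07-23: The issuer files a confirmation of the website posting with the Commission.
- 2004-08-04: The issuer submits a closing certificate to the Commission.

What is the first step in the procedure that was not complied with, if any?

None — every step was satisfied

Step 1: 76 days after 2004-05-09 (when the transaction closes) is 2004-07-24; 2004-05-10 is within that limit.
Step 2: 44 days after 2004-05-10 (when Form R-1 is filed) is 2004-06-23; 2004-06-22 is within that limit.
Step 3: 13 days after 2004-06-22 (when the investor circular is published) is 2004-07-05; done 2004-06-26 — timely.
Step 4: 14 days after 2004-06-26 (when the supplementary schedule is filed) is 2004-07-10; 2004-06-27 is within that limit.
Step 5: the window is 8–18 days after 2004-06-27 (when the auditor's consent is delivered), so 2004-07-05 through 2004-07-15; 2004-07-14 falls inside that range.
Step 6: the earliest permitted date is 7 days after 2004-07-14 (when the website notice is posted), i.e. 2004-07-21; done 2004-07-23, after the minimum wait.
Step 7: 13 days after 2004-08-02 (end of the 10-day response period, which began when the posting confirmation is filed on 2004-07-23) is 2004-08-15; 2004-08-04 is within that limit.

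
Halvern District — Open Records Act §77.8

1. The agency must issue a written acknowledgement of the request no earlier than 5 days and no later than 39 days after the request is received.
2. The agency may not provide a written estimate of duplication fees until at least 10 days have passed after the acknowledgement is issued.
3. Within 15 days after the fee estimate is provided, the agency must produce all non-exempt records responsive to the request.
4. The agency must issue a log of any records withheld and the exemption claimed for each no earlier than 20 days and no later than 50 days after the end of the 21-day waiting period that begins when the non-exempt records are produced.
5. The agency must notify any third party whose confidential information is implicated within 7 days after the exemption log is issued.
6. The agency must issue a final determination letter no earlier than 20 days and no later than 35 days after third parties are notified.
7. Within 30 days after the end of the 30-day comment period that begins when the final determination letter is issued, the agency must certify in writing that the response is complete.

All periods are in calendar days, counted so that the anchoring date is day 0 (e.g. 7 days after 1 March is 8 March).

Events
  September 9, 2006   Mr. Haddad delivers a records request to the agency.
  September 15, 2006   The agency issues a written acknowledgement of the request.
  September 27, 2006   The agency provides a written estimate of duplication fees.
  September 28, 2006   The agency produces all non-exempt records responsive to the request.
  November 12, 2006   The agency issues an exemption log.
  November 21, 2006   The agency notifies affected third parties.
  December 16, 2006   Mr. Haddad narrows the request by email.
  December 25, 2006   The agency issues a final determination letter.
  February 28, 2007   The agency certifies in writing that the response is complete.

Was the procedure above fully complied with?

(1) the permitted window runs from September 9, 2006 + 5 = September 14, 2006 to September 9, 2006 + 39 = October 18, 2006; done September 15, 2006 — within the window.
(2) permitted from September 15, 2006 + 10 days = September 25, 2006 onward; done September 27, 2006, after the minimum wait.
(3) due by September 27, 2006 + 15 days = October 12, 2006; completed September 28, 2006, before the deadline.
(4) the permitted window runs from October 19, 2006 + 20 = November 8, 2006 to October 19, 2006 + 50 = December 8, 2006; November 12, 2006 falls inside that range.
(5) due by November 12, 2006 + 7 days = November 19, 2006; not done until November 21, 2006, 2 days after the deadline.
That is the first point of non-compliance.

No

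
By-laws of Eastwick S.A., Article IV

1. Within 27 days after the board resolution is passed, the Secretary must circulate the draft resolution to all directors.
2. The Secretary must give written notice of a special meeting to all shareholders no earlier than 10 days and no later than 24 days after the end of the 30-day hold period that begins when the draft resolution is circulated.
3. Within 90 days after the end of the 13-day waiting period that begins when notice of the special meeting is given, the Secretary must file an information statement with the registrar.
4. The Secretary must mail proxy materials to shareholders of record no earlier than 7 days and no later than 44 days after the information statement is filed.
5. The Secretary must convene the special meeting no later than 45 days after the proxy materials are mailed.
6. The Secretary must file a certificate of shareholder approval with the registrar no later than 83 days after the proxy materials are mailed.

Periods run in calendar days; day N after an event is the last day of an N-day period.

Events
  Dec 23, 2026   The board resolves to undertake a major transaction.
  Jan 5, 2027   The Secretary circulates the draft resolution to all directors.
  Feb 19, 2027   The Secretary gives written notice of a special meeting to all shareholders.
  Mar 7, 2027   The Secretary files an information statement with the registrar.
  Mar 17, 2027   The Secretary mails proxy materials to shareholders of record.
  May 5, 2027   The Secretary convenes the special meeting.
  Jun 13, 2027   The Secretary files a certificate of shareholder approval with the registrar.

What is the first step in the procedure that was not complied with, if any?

Step 5

Step 1: 27 days after Dec 23, 2026 (when the board resolution is passed) is Jan 19, 2027; done Jan 5, 2027 — timely.
Step 2: the window is 10–24 days after Feb 4, 2027 (end of the 30-day hold period, which began when the draft resolution is circulated on Jan 5, 2027), so Feb 14, 2027 through Feb 28, 2027; done Feb 19, 2027, which is between those dates.
Step 3: 90 days after Mar 4, 2027 (end of the 13-day waiting period, which began when notice of the special meeting is given on Feb 19, 2027) is Jun 2, 2027; completed Mar 7, 2027, before the deadline.
Step 4: the window is 7–44 days after Mar 7, 2027 (when the information statement is filed), so Mar 14, 2027 through Apr 20, 2027; done Mar 17, 2027, which is between those dates.
Step 5: 45 days after Mar 17, 2027 (when the proxy materials are mailed) is May 1, 2027; not done until May 5, 2027, 4 days after the deadline.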